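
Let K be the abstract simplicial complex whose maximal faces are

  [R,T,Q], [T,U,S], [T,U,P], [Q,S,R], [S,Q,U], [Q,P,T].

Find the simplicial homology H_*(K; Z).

H_0 = Z,  H_1 = Z,  H_2 = 0.

Order the vertices as P < Q < R < S < T < U. Listing each simplex with vertices in this order, K has dimension 2 with simplices:

  0-simplices (6): P, Q, R, S, T, U
  1-simplices (12): PQ, PT, PU, QR, QS, QT, QU, RS, RT, ST, SU, TU
  2-simplices (6): PQT, PTU, QRS, QRT, QSU, STU

so the chain groups are C_0 ≅ Z^6, C_1 ≅ Z^12, C_2 ≅ Z^6.

The boundary map ∂_1: C_1 → C_0 maps an edge to its endpoints' difference, ∂[p,q] = q − p.
The resulting 6×12 matrix has rank 5, and its Smith normal form has invariant factors (1,1,1,1,1).

∂_2: C_2 → C_1 acts by ∂[p,q,r] = [q,r] − [p,r] + [p,q]. For instance
  ∂PQT = QT − PT + PQ,
  ∂QRS = RS − QS + QR.
As a 12×6 matrix over Z this has rank 6, with invariant factors (1,1,1,1,1,1).

Reading off H_k = ker ∂_k / im ∂_{k+1}:

  H_0: rank C_0 − rank ∂_1 = 6 − 5 = 1, and the invariant factors of ∂_1 are all 1, so H_0 ≅ Z.
  H_1: rank ker ∂_1 − rank ∂_2 = (12 − 5) − 6 = 1, and the invariant factors of ∂_2 are all 1, so H_1 ≅ Z.
  H_2: rank ker ∂_2 − rank ∂_3 = (6 − 6) − 0 = 0, and there is no ∂_3, so H_2 ≅ 0.

As a check, the Euler characteristic is 6 − 12 + 6 = 0, which agrees with 1 − 1 + 0 = 0.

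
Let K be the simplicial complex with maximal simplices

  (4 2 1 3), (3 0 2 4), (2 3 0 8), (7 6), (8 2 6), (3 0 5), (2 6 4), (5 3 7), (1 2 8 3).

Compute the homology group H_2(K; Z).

Fix the vertex order 0 < 1 < 2 < 3 < 4 < 5 < 6 < 7 < 8 and write every simplex with vertices in increasing order. Then dim K = 3 and the simplices of K are:

  0-simplices (9): [0], [1], [2], [3], [4], [5], [6], [7], [8]
  1-simplices (21): [0,2], [0,3], [0,4], [0,5], [0,8], [1,2], [1,3], [1,4], [1,8], [2,3], [2,4], [2,6], [2,8], [3,4], [3,5], [3,7], [3,8], [4,6], [5,7], [6,7], [6,8]
  2-simplices (16): [0,2,3], [0,2,4], [0,2,8], [0,3,4], [0,3,5], [0,3,8], [1,2,3], [1,2,4], [1,2,8], [1,3,4], [1,3,8], [2,3,4], [2,3,8], [2,4,6], [2,6,8], [3,5,7]
  3-simplices (4): [0,2,3,4], [0,2,3,8], [1,2,3,4], [1,2,3,8]

Hence C_0 ≅ Z^9, C_1 ≅ Z^21, C_2 ≅ Z^16, C_3 ≅ Z^4.

Boundary ∂_1: C_1 → C_0 sends each edge [p,q] (with p < q) to q − p. For instance
  ∂[4,6] = [6] − [4].
As a 9×21 matrix over Z this has rank 8, with invariant factors (1,1,1,1,1,1,1,1).

The boundary map ∂_2: C_2 → C_1 acts by ∂[p,q,r] = [q,r] − [p,r] + [p,q]. For instance
  ∂[3,5,7] = [5,7] − [3,7] + [3,5],
  ∂[2,6,8] = [6,8] − [2,8] + [2,6].
As a 21×16 matrix over Z this has rank 12, with invariant factors (1,1,1,1,1,1,1,1,1,1,1,1).

The boundary map ∂_3: C_3 → C_2 sends each 3-simplex σ to the alternating sum Σ_i (−1)^i (σ with its i-th vertex removed). For instance
  ∂[1,2,3,8] = [2,3,8] − [1,3,8] + [1,2,8] − [1,2,3],
  ∂[0,2,3,8] = [2,3,8] − [0,3,8] + [0,2,8] − [0,2,3].
The 16×4 boundary matrix has rank 4 and Smith normal form diag(1,1,1,1).

Now H_k = ker ∂_k / im ∂_{k+1}, so:

  H_2: rank ker ∂_2 − rank ∂_3 = (16 − 12) − 4 = 0, and the invariant factors of ∂_3 are all 1, so H_2 ≅ 0.

H_2 ≅ 0.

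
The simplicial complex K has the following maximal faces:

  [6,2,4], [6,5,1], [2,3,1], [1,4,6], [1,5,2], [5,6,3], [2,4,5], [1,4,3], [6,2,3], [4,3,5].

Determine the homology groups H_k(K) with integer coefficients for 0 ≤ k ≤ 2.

We work with the vertex ordering 1 < 2 < 3 < 4 < 5 < 6. The simplices of K, each written with vertices in increasing order, are:

  0-simplices (6): [1], [2], [3], [4], [5], [6]
  1-simplices (15): [1,2], [1,3], [1,4], [1,5], [1,6], [2,3], [2,4], [2,5], [2,6], [3,4], [3,5], [3,6], [4,5], [4,6], [5,6]
  2-simplices (10): [1,2,3], [1,2,5], [1,3,4], [1,4,6], [1,5,6], [2,3,6], [2,4,5], [2,4,6], [3,4,5], [3,5,6]

giving chain groups C_0 ≅ Z^6, C_1 ≅ Z^15, C_2 ≅ Z^10.

Boundary ∂_1: C_1 → C_0 sends each edge [p,q] (with p < q) to q − p.
The 6×15 boundary matrix has rank 5 and Smith normal form diag(1,1,1,1,1).

∂_2: C_2 → C_1 acts by ∂[p,q,r] = [q,r] − [p,r] + [p,q]. For instance
  ∂[2,4,6] = [4,6] − [2,6] + [2,4],
  ∂[2,3,6] = [3,6] − [2,6] + [2,3].
As a 15×10 matrix over Z this has rank 10, with invariant factors (1,1,1,1,1,1,1,1,1,2).

Reading off H_k = ker ∂_k / im ∂_{k+1}:

  H_0: rank C_0 − rank ∂_1 = 6 − 5 = 1, and the invariant factors of ∂_1 are all 1, so H_0 ≅ Z.
  H_1: rank ker ∂_1 − rank ∂_2 = (15 − 5) − 10 = 0, and ∂_2 has invariant factor 2 > 1, so H_1 ≅ Z/2Z.
  H_2: rank ker ∂_2 − rank ∂_3 = (10 − 10) − 0 = 0, and there is no ∂_3, so H_2 ≅ 0.

(K is a triangulation of the real projective plane RP^2.)

H_0 ≅ Z,  H_1 ≅ Z/2Z,  H_2 = 0.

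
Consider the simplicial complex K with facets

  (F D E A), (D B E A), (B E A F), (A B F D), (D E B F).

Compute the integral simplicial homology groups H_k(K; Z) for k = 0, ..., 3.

We work with the vertex ordering A < B < D < E < F. The simplices of K, each written with vertices in increasing order, are:

  0-simplices (5): A, B, D, E, F
  1-simplices (10): AB, AD, AE, AF, BD, BE, BF, DE, DF, EF
  2-simplices (10): ABD, ABE, ABF, ADE, ADF, AEF, BDE, BDF, BEF, DEF
  3-simplices (5): ABDE, ABDF, ABEF, ADEF, BDEF

giving chain groups C_0 ≅ Z^5, C_1 ≅ Z^10, C_2 ≅ Z^10, C_3 ≅ Z^5.

∂_1: C_1 → C_0 is given by ∂[p,q] = [q] − [p]. For instance
  ∂AD = D − A.
As a 5×10 matrix over Z this has rank 4, with invariant factors (1,1,1,1).

∂_2: C_2 → C_1 maps a triangle to the signed sum of its edges. For instance
  ∂DEF = EF − DF + DE,
  ∂AEF = EF − AF + AE.
The 10×10 boundary matrix has rank 6 and Smith normal form diag(1,1,1,1,1,1).

Boundary ∂_3: C_3 → C_2 sends each 3-simplex σ to the alternating sum Σ_i (−1)^i (σ with its i-th vertex removed). For instance
  ∂ADEF = DEF − AEF + ADF − ADE,
  ∂ABEF = BEF − AEF + ABF − ABE.
This gives a 10×5 integer matrix of rank 4; reducing to Smith normal form yields diagonal entries (1,1,1,1).

Computing H_k = (kernel of ∂_k) / (image of ∂_{k+1}):

  H_0: rank C_0 − rank ∂_1 = 5 − 4 = 1, and the invariant factors of ∂_1 are all 1, so H_0 ≅ Z.
  H_1: rank ker ∂_1 − rank ∂_2 = (10 − 4) − 6 = 0, and the invariant factors of ∂_2 are all 1, so H_1 ≅ 0.
  H_2: rank ker ∂_2 − rank ∂_3 = (10 − 6) − 4 = 0, and the invariant factors of ∂_3 are all 1, so H_2 ≅ 0.
  H_3: rank ker ∂_3 − rank ∂_4 = (5 − 4) − 0 = 1, and there is no ∂_4, so H_3 ≅ Z.

(K is a triangulation of the 3-sphere S^3.)

H_0 = Z,  H_1 = 0,  H_2 = 0,  H_3 = Z.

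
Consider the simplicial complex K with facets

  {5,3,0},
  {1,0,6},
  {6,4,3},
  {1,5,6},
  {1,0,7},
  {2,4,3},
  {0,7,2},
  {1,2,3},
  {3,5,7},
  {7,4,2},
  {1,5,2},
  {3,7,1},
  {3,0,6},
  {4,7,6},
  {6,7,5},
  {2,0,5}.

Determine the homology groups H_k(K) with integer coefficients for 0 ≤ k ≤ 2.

H_0 ≅ Z,  H_1 ≅ Z^2,  H_2 ≅ Z.

We work with the vertex ordering 0 < 1 < 2 < 3 < 4 < 5 < 6 < 7. The simplices of K, each written with vertices in increasing order, are:

  0-simplices (8): [0], [1], [2], [3], [4], [5], [6], [7]
  1-simplices (24): (24 of them)
  2-simplices (16): [0,1,6], [0,1,7], [0,2,5], [0,2,7], [0,3,5], [0,3,6], [1,2,3], [1,2,5], [1,3,7], [1,5,6], [2,3,4], [2,4,7], [3,4,6], [3,5,7], [4,6,7], [5,6,7]

so the chain groups are C_0 ≅ Z^8, C_1 ≅ Z^24, C_2 ≅ Z^16.

Boundary ∂_1: C_1 → C_0 maps an edge to its endpoints' difference, ∂[p,q] = q − p. For instance
  ∂[1,5] = [5] − [1].
This gives a 8×24 integer matrix of rank 7; reducing to Smith normal form yields diagonal entries (1,1,1,1,1,1,1).

Boundary ∂_2: C_2 → C_1 acts by ∂[p,q,r] = [q,r] − [p,r] + [p,q]. For instance
  ∂[1,2,5] = [2,5] − [1,5] + [1,2],
  ∂[3,4,6] = [4,6] − [3,6] + [3,4].
The resulting 24×16 matrix has rank 15, and its Smith normal form has invariant factors (1,1,1,1,1,1,1,1,1,1,1,1,1,1,1).

Now H_k = ker ∂_k / im ∂_{k+1}, so:

  H_0: rank C_0 − rank ∂_1 = 8 − 7 = 1, and the invariant factors of ∂_1 are all 1, so H_0 = Z.
  H_1: rank ker ∂_1 − rank ∂_2 = (24 − 7) − 15 = 2, and the invariant factors of ∂_2 are all 1, so H_1 = Z^2.
  H_2: rank ker ∂_2 − rank ∂_3 = (16 − 15) − 0 = 1, and there is no ∂_3, so H_2 = Z.

As a check, the Euler characteristic is 8 − 24 + 16 = 0, which agrees with 1 − 2 + 1 = 0.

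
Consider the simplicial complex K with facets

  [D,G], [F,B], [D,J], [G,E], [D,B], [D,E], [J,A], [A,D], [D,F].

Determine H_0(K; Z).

K has 7 vertices, 9 edges.
rank ∂_0 = 0, rank ∂_1 = 6 ⇒ b_0 = 7 − 0 − 6 = 1; all invariant factors of ∂_1 are 1 so no torsion. So H_0 ≅ Z.

H_0 = Z.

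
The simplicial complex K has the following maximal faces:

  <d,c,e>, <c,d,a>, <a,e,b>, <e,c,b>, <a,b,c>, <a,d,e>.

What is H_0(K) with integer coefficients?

H_0 ≅ Z.

K has 5 vertices, 9 edges, 6 triangles.
rank ∂_0 = 0, rank ∂_1 = 4 ⇒ b_0 = 5 − 0 − 4 = 1; all invariant factors of ∂_1 are 1 so no torsion. So H_0 = Z.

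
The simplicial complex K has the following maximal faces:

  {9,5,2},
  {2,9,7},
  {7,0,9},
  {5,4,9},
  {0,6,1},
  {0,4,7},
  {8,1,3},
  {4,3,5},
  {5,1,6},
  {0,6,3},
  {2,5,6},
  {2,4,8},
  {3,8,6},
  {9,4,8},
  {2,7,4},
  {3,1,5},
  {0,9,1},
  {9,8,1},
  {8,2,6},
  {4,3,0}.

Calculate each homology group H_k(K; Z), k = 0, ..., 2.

K has 10 vertices, 30 edges, 20 triangles.
rank ∂_0 = 0, rank ∂_1 = 9 ⇒ b_0 = 10 − 0 − 9 = 1; all invariant factors of ∂_1 are 1 so no torsion. So H_0 ≅ Z.
rank ∂_1 = 9, rank ∂_2 = 20 ⇒ b_1 = 30 − 9 − 20 = 1; ∂_2 has invariant factor(s) [2] giving torsion. So H_1 ≅ Z ⊕ Z/2Z.
rank ∂_2 = 20, rank ∂_3 = 0 ⇒ b_2 = 20 − 20 − 0 = 0. So H_2 ≅ 0.

H_0 ≅ Z,  H_1 ≅ Z ⊕ Z/2Z,  H_2 = 0.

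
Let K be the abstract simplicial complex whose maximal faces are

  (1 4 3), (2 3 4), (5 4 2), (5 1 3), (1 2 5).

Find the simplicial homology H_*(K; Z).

Take the total order 1 < 2 < 3 < 4 < 5 on the vertex set. Then K (dimension 2) consists of the simplices:

  0-simplices (5): [1], [2], [3], [4], [5]
  1-simplices (10): [1,2], [1,3], [1,4], [1,5], [2,3], [2,4], [2,5], [3,4], [3,5], [4,5]
  2-simplices (5): [1,2,5], [1,3,4], [1,3,5], [2,3,4], [2,4,5]

so the chain groups are C_0 ≅ Z^5, C_1 ≅ Z^10, C_2 ≅ Z^5.

∂_1: C_1 → C_0 maps an edge to its endpoints' difference, ∂[p,q] = q − p. For instance
  ∂[2,5] = [5] − [2].
The 5×10 boundary matrix has rank 4 and Smith normal form diag(1,1,1,1).

Boundary ∂_2: C_2 → C_1 sends each 2-simplex [p,q,r] to [q,r] − [p,r] + [p,q]. For instance
  ∂[1,3,5] = [3,5] − [1,5] + [1,3],
  ∂[2,4,5] = [4,5] − [2,5] + [2,4].
The resulting 10×5 matrix has rank 5, and its Smith normal form has invariant factors (1,1,1,1,1).

Computing H_k = (kernel of ∂_k) / (image of ∂_{k+1}):

  H_0: rank C_0 − rank ∂_1 = 5 − 4 = 1, and the invariant factors of ∂_1 are all 1, so H_0 = Z.
  H_1: rank ker ∂_1 − rank ∂_2 = (10 − 4) − 5 = 1, and the invariant factors of ∂_2 are all 1, so H_1 = Z.
  H_2: rank ker ∂_2 − rank ∂_3 = (5 − 5) − 0 = 0, and there is no ∂_3, so H_2 = 0.

As a check, the Euler characteristic is 5 − 10 + 5 = 0, which agrees with 1 − 1 + 0 = 0.

H_0 = Z,  H_1 = Z,  H_2 = 0.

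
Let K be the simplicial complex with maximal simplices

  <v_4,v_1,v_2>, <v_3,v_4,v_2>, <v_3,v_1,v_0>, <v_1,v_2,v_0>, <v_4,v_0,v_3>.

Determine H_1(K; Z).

Order the vertices as v_0 < v_1 < v_2 < v_3 < v_4. Listing each simplex with vertices in this order, K has dimension 2 with simplices:

  0-simplices (5): [v_0], [v_1], [v_2], [v_3], [v_4]
  1-simplices (10): [v_0,v_1], [v_0,v_2], [v_0,v_3], [v_0,v_4], [v_1,v_2], [v_1,v_3], [v_1,v_4], [v_2,v_3], [v_2,v_4], [v_3,v_4]
  2-simplices (5): [v_0,v_1,v_2], [v_0,v_1,v_3], [v_0,v_3,v_4], [v_1,v_2,v_4], [v_2,v_3,v_4]

so the chain groups are C_0 ≅ Z^5, C_1 ≅ Z^10, C_2 ≅ Z^5.

The boundary map ∂_1: C_1 → C_0 sends each edge [p,q] (with p < q) to q − p. For instance
  ∂[v_0,v_4] = [v_4] − [v_0].
This gives a 5×10 integer matrix of rank 4; reducing to Smith normal form yields diagonal entries (1,1,1,1).

The boundary map ∂_2: C_2 → C_1 acts by ∂[p,q,r] = [q,r] − [p,r] + [p,q]. For instance
  ∂[v_2,v_3,v_4] = [v_3,v_4] − [v_2,v_4] + [v_2,v_3],
  ∂[v_0,v_3,v_4] = [v_3,v_4] − [v_0,v_4] + [v_0,v_3].
As a 10×5 matrix over Z this has rank 5, with invariant factors (1,1,1,1,1).

Now H_k = ker ∂_k / im ∂_{k+1}, so:

  H_1: rank ker ∂_1 − rank ∂_2 = (10 − 4) − 5 = 1, and the invariant factors of ∂_2 are all 1, so H_1 = Z.

H_1 = Z.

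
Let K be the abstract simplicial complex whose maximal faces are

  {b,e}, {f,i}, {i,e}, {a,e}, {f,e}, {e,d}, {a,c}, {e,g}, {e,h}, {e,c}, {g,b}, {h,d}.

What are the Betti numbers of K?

Take the total order a < b < c < d < e < f < g < h < i on the vertex set. Then K (dimension 1) consists of the simplices:

  0-simplices (9): a, b, c, d, e, f, g, h, i
  1-simplices (12): ac, ae, be, bg, ce, de, dh, ef, eg, eh, ei, fi

so the chain groups are C_0 ≅ Z^9, C_1 ≅ Z^12.

The boundary map ∂_1: C_1 → C_0 is given by ∂[p,q] = [q] − [p]. For instance
  ∂eh = h − e.
The resulting 9×12 matrix has rank 8, and its Smith normal form has invariant factors (1,1,1,1,1,1,1,1).

Reading off H_k = ker ∂_k / im ∂_{k+1}:

  H_0: rank C_0 − rank ∂_1 = 9 − 8 = 1, and the invariant factors of ∂_1 are all 1, so H_0 ≅ Z.
  H_1: rank ker ∂_1 − rank ∂_2 = (12 − 8) − 0 = 4, and there is no ∂_2, so H_1 ≅ Z^4.

As a check, the Euler characteristic is 9 − 12 = -3, which agrees with 1 − 4 = -3.

Hence the Betti numbers are b_0 = 1, b_1 = 4.

b_0 = 1, b_1 = 4.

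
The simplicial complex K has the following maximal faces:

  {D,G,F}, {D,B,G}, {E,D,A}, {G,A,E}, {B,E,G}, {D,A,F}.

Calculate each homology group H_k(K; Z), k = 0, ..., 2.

Take the total order A < B < D < E < F < G on the vertex set. Then K (dimension 2) consists of the simplices:

  0-simplices (6): A, B, D, E, F, G
  1-simplices (12): AD, AE, AF, AG, BD, BE, BG, DE, DF, DG, EG, FG
  2-simplices (6): ADE, ADF, AEG, BDG, BEG, DFG

giving chain groups C_0 ≅ Z^6, C_1 ≅ Z^12, C_2 ≅ Z^6.

The boundary map ∂_1: C_1 → C_0 maps an edge to its endpoints' difference, ∂[p,q] = q − p.
As a 6×12 matrix over Z this has rank 5, with invariant factors (1,1,1,1,1).

∂_2: C_2 → C_1 sends each 2-simplex [p,q,r] to [q,r] − [p,r] + [p,q]. For instance
  ∂ADE = DE − AE + AD,
  ∂DFG = FG − DG + DF.
The resulting 12×6 matrix has rank 6, and its Smith normal form has invariant factors (1,1,1,1,1,1).

Computing H_k = (kernel of ∂_k) / (image of ∂_{k+1}):

  H_0: rank C_0 − rank ∂_1 = 6 − 5 = 1, and the invariant factors of ∂_1 are all 1, so H_0 = Z.
  H_1: rank ker ∂_1 − rank ∂_2 = (12 − 5) − 6 = 1, and the invariant factors of ∂_2 are all 1, so H_1 = Z.
  H_2: rank ker ∂_2 − rank ∂_3 = (6 − 6) − 0 = 0, and there is no ∂_3, so H_2 = 0.

As a check, the Euler characteristic is 6 − 12 + 6 = 0, which agrees with 1 − 1 + 0 = 0.
(K is a triangulation of the cylinder S^1 x I.)

H_0 = Z,  H_1 = Z,  H_2 = 0.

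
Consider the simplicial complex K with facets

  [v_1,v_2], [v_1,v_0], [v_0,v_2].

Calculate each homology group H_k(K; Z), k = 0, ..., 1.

H_0 ≅ Z,  H_1 ≅ Z.

K has 3 vertices, 3 edges.
rank ∂_0 = 0, rank ∂_1 = 2 ⇒ b_0 = 3 − 0 − 2 = 1; all invariant factors of ∂_1 are 1 so no torsion. So H_0 = Z.
rank ∂_1 = 2, rank ∂_2 = 0 ⇒ b_1 = 3 − 2 − 0 = 1. So H_1 = Z.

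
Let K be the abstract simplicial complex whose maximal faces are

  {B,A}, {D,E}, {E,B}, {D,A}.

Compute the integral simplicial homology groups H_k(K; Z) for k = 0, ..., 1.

K has 4 vertices, 4 edges.
rank ∂_0 = 0, rank ∂_1 = 3 ⇒ b_0 = 4 − 0 − 3 = 1; all invariant factors of ∂_1 are 1 so no torsion. So H_0 = Z.
rank ∂_1 = 3, rank ∂_2 = 0 ⇒ b_1 = 4 − 3 − 0 = 1. So H_1 = Z.

H_0 ≅ Z,  H_1 ≅ Z.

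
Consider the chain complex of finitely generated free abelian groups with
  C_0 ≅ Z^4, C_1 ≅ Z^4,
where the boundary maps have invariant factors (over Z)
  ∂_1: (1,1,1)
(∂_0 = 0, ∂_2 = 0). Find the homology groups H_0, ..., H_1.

H_0 ≅ Z,  H_1 ≅ Z.

H_0: b_0 = 4 − 0 − 3 = 1; torsion from ∂_1 factors > 1: none. So H_0 ≅ Z.
H_1: b_1 = 4 − 3 − 0 = 1; torsion from ∂_2 factors > 1: none. So H_1 ≅ Z.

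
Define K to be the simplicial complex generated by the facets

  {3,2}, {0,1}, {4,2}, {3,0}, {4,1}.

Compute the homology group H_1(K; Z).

H_1 ≅ Z.

Fix the vertex order 0 < 1 < 2 < 3 < 4 and write every simplex with vertices in increasing order. Then dim K = 1 and the simplices of K are:

  0-simplices (5): [0], [1], [2], [3], [4]
  1-simplices (5): [0,1], [0,3], [1,4], [2,3], [2,4]

Hence C_0 ≅ Z^5, C_1 ≅ Z^5.

Boundary ∂_1: C_1 → C_0 sends each edge [p,q] (with p < q) to q − p.
As a 5×5 matrix over Z this has rank 4, with invariant factors (1,1,1,1).

Computing H_k = (kernel of ∂_k) / (image of ∂_{k+1}):

  H_1: rank ker ∂_1 − rank ∂_2 = (5 − 4) − 0 = 1, and there is no ∂_2, so H_1 = Z.

(K is a triangulation of the circle S^1.)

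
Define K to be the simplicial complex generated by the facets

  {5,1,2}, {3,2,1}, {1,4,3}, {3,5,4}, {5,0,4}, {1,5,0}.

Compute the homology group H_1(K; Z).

H_1 = Z.

We work with the vertex ordering 0 < 1 < 2 < 3 < 4 < 5. The simplices of K, each written with vertices in increasing order, are:

  0-simplices (6): [0], [1], [2], [3], [4], [5]
  1-simplices (12): [0,1], [0,4], [0,5], [1,2], [1,3], [1,4], [1,5], [2,3], [2,5], [3,4], [3,5], [4,5]
  2-simplices (6): [0,1,5], [0,4,5], [1,2,3], [1,2,5], [1,3,4], [3,4,5]

so the chain groups are C_0 ≅ Z^6, C_1 ≅ Z^12, C_2 ≅ Z^6.

The boundary map ∂_1: C_1 → C_0 sends each edge [p,q] (with p < q) to q − p.
The 6×12 boundary matrix has rank 5 and Smith normal form diag(1,1,1,1,1).

Boundary ∂_2: C_2 → C_1 maps a triangle to the signed sum of its edges. For instance
  ∂[1,2,3] = [2,3] − [1,3] + [1,2],
  ∂[0,4,5] = [4,5] − [0,5] + [0,4].
The resulting 12×6 matrix has rank 6, and its Smith normal form has invariant factors (1,1,1,1,1,1).

From H_k ≅ ker(∂_k) / im(∂_{k+1}) we obtain:

  H_1: rank ker ∂_1 − rank ∂_2 = (12 − 5) − 6 = 1, and the invariant factors of ∂_2 are all 1, so H_1 = Z.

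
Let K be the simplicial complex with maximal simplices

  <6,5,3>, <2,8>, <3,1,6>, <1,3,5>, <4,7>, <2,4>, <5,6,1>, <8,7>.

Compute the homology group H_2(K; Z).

Order the vertices as 1 < 2 < 3 < 4 < 5 < 6 < 7 < 8. Listing each simplex with vertices in this order, K has dimension 2 with simplices:

  0-simplices (8): [1], [2], [3], [4], [5], [6], [7], [8]
  1-simplices (10): [1,3], [1,5], [1,6], [2,4], [2,8], [3,5], [3,6], [4,7], [5,6], [7,8]
  2-simplices (4): [1,3,5], [1,3,6], [1,5,6], [3,5,6]

so the chain groups are C_0 ≅ Z^8, C_1 ≅ Z^10, C_2 ≅ Z^4.

The boundary map ∂_1: C_1 → C_0 maps an edge to its endpoints' difference, ∂[p,q] = q − p.
This gives a 8×10 integer matrix of rank 6; reducing to Smith normal form yields diagonal entries (1,1,1,1,1,1).

∂_2: C_2 → C_1 acts by ∂[p,q,r] = [q,r] − [p,r] + [p,q]. For instance
  ∂[1,3,6] = [3,6] − [1,6] + [1,3],
  ∂[3,5,6] = [5,6] − [3,6] + [3,5].
The 10×4 boundary matrix has rank 3 and Smith normal form diag(1,1,1).

Reading off H_k = ker ∂_k / im ∂_{k+1}:

  H_2: rank ker ∂_2 − rank ∂_3 = (4 − 3) − 0 = 1, and there is no ∂_3, so H_2 ≅ Z.

H_2 = Z.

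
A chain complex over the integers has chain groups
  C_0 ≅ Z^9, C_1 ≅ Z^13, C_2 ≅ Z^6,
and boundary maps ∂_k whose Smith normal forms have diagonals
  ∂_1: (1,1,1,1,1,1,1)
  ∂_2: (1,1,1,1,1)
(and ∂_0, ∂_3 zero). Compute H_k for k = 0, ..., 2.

H_0 = Z^2,  H_1 = Z,  H_2 = Z.

H_0: b_0 = 9 − 0 − 7 = 2; torsion from ∂_1 factors > 1: none. So H_0 = Z^2.
H_1: b_1 = 13 − 7 − 5 = 1; torsion from ∂_2 factors > 1: none. So H_1 = Z.
H_2: b_2 = 6 − 5 − 0 = 1; torsion from ∂_3 factors > 1: none. So H_2 = Z.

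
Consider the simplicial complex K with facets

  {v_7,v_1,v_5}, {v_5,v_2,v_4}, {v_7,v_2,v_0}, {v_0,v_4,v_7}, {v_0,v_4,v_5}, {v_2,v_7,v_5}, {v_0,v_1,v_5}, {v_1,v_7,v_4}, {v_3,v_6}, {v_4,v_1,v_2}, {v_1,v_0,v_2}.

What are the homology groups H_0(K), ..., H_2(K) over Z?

We work with the vertex ordering v_0 < v_1 < v_2 < v_3 < v_4 < v_5 < v_6 < v_7. The simplices of K, each written with vertices in increasing order, are:

  0-simplices (8): [v_0], [v_1], [v_2], [v_3], [v_4], [v_5], [v_6], [v_7]
  1-simplices (16): (16 of them)
  2-simplices (10): [v_0,v_1,v_2], [v_0,v_1,v_5], [v_0,v_2,v_7], [v_0,v_4,v_5], [v_0,v_4,v_7], [v_1,v_2,v_4], [v_1,v_4,v_7], [v_1,v_5,v_7], [v_2,v_4,v_5], [v_2,v_5,v_7]

Hence C_0 ≅ Z^8, C_1 ≅ Z^16, C_2 ≅ Z^10.

Boundary ∂_1: C_1 → C_0 is given by ∂[p,q] = [q] − [p].
The resulting 8×16 matrix has rank 6, and its Smith normal form has invariant factors (1,1,1,1,1,1).

The boundary map ∂_2: C_2 → C_1 acts by ∂[p,q,r] = [q,r] − [p,r] + [p,q]. For instance
  ∂[v_0,v_4,v_5] = [v_4,v_5] − [v_0,v_5] + [v_0,v_4],
  ∂[v_2,v_5,v_7] = [v_5,v_7] − [v_2,v_7] + [v_2,v_5].
The resulting 16×10 matrix has rank 10, and its Smith normal form has invariant factors (1,1,1,1,1,1,1,1,1,2).

Computing H_k = (kernel of ∂_k) / (image of ∂_{k+1}):

  H_0: rank C_0 − rank ∂_1 = 8 − 6 = 2, and the invariant factors of ∂_1 are all 1, so H_0 = Z^2.
  H_1: rank ker ∂_1 − rank ∂_2 = (16 − 6) − 10 = 0, and ∂_2 has invariant factor 2 > 1, so H_1 = Z/2.
  H_2: rank ker ∂_2 − rank ∂_3 = (10 − 10) − 0 = 0, and there is no ∂_3, so H_2 = 0.

(K is a triangulation of the disjoint union of the real projective plane RP^2 and the 1-simplex.)

H_0 = Z^2,  H_1 = Z/2,  H_2 = 0.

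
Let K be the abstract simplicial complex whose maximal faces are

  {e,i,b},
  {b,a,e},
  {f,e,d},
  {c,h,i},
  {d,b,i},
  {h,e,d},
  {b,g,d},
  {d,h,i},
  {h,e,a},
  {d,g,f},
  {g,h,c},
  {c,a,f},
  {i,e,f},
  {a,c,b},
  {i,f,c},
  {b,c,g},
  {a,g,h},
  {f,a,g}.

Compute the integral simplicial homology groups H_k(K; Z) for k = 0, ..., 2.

H_0 ≅ Z,  H_1 ≅ Z ⊕ Z/2Z,  H_2 = 0.

Fix the vertex order a < b < c < d < e < f < g < h < i and write every simplex with vertices in increasing order. Then dim K = 2 and the simplices of K are:

  0-simplices (9): a, b, c, d, e, f, g, h, i
  1-simplices (27): ab, ac, ae, af, ag, ah, bc, bd, be, bg, bi, cf, cg, ch, ci, de, df, dg, dh, di, ef, eh, ei, fg, fi, gh, hi
  2-simplices (18): abc, abe, acf, aeh, afg, agh, bcg, bdg, bdi, bei, cfi, cgh, chi, def, deh, dfg, dhi, efi

Hence C_0 ≅ Z^9, C_1 ≅ Z^27, C_2 ≅ Z^18.

Boundary ∂_1: C_1 → C_0 maps an edge to its endpoints' difference, ∂[p,q] = q − p.
The resulting 9×27 matrix has rank 8, and its Smith normal form has invariant factors (1,1,1,1,1,1,1,1).

∂_2: C_2 → C_1 maps a triangle to the signed sum of its edges. For instance
  ∂abe = be − ae + ab,
  ∂dhi = hi − di + dh.
The 27×18 boundary matrix has rank 18 and Smith normal form diag(1,1,1,1,1,1,1,1,1,1,1,1,1,1,1,1,1,2).

Computing H_k = (kernel of ∂_k) / (image of ∂_{k+1}):

  H_0: rank C_0 − rank ∂_1 = 9 − 8 = 1, and the invariant factors of ∂_1 are all 1, so H_0 = Z.
  H_1: rank ker ∂_1 − rank ∂_2 = (27 − 8) − 18 = 1, and ∂_2 has invariant factor 2 > 1, so H_1 = Z ⊕ Z/2Z.
  H_2: rank ker ∂_2 − rank ∂_3 = (18 − 18) − 0 = 0, and there is no ∂_3, so H_2 = 0.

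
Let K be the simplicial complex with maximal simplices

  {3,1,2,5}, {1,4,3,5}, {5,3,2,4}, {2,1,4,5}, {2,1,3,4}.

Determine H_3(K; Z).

Take the total order 1 < 2 < 3 < 4 < 5 on the vertex set. Then K (dimension 3) consists of the simplices:

  0-simplices (5): [1], [2], [3], [4], [5]
  1-simplices (10): [1,2], [1,3], [1,4], [1,5], [2,3], [2,4], [2,5], [3,4], [3,5], [4,5]
  2-simplices (10): [1,2,3], [1,2,4], [1,2,5], [1,3,4], [1,3,5], [1,4,5], [2,3,4], [2,3,5], [2,4,5], [3,4,5]
  3-simplices (5): [1,2,3,4], [1,2,3,5], [1,2,4,5], [1,3,4,5], [2,3,4,5]

Hence C_0 ≅ Z^5, C_1 ≅ Z^10, C_2 ≅ Z^10, C_3 ≅ Z^5.

Boundary ∂_1: C_1 → C_0 maps an edge to its endpoints' difference, ∂[p,q] = q − p.
This gives a 5×10 integer matrix of rank 4; reducing to Smith normal form yields diagonal entries (1,1,1,1).

The boundary map ∂_2: C_2 → C_1 acts by ∂[p,q,r] = [q,r] − [p,r] + [p,q]. For instance
  ∂[2,3,4] = [3,4] − [2,4] + [2,3],
  ∂[1,3,4] = [3,4] − [1,4] + [1,3].
The 10×10 boundary matrix has rank 6 and Smith normal form diag(1,1,1,1,1,1).

Boundary ∂_3: C_3 → C_2 sends each 3-simplex σ to the alternating sum Σ_i (−1)^i (σ with its i-th vertex removed). For instance
  ∂[1,2,4,5] = [2,4,5] − [1,4,5] + [1,2,5] − [1,2,4],
  ∂[2,3,4,5] = [3,4,5] − [2,4,5] + [2,3,5] − [2,3,4].
As a 10×5 matrix over Z this has rank 4, with invariant factors (1,1,1,1).

Reading off H_k = ker ∂_k / im ∂_{k+1}:

  H_3: rank ker ∂_3 − rank ∂_4 = (5 − 4) − 0 = 1, and there is no ∂_4, so H_3 = Z.

H_3 = Z.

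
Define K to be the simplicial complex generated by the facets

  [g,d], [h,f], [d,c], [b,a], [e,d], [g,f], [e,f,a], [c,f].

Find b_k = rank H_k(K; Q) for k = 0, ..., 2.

Order the vertices as a < b < c < d < e < f < g < h. Listing each simplex with vertices in this order, K has dimension 2 with simplices:

  0-simplices (8): a, b, c, d, e, f, g, h
  1-simplices (10): ab, ae, af, cd, cf, de, dg, ef, fg, fh
  2-simplices (1): aef

giving chain groups C_0 ≅ Z^8, C_1 ≅ Z^10, C_2 ≅ Z^1.

The boundary map ∂_1: C_1 → C_0 sends each edge [p,q] (with p < q) to q − p.
This gives a 8×10 integer matrix of rank 7; reducing to Smith normal form yields diagonal entries (1,1,1,1,1,1,1).

∂_2: C_2 → C_1 acts by ∂[p,q,r] = [q,r] − [p,r] + [p,q]. For instance
  ∂aef = ef − af + ae.
The resulting 10×1 matrix has rank 1, and its Smith normal form has invariant factors (1).

From H_k ≅ ker(∂_k) / im(∂_{k+1}) we obtain:

  H_0: rank C_0 − rank ∂_1 = 8 − 7 = 1, and the invariant factors of ∂_1 are all 1, so H_0 = Z.
  H_1: rank ker ∂_1 − rank ∂_2 = (10 − 7) − 1 = 2, and the invariant factors of ∂_2 are all 1, so H_1 = Z^2.
  H_2: rank ker ∂_2 − rank ∂_3 = (1 − 1) − 0 = 0, and there is no ∂_3, so H_2 = 0.

Hence the Betti numbers are b_0 = 1, b_1 = 2, b_2 = 0.

b_0 = 1, b_1 = 2, b_2 = 0.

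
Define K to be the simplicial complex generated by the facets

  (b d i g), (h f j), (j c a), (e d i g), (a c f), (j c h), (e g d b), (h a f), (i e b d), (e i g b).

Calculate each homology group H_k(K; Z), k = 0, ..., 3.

H_0 = Z^2,  H_1 = Z,  H_2 = 0,  H_3 = Z.

K has 10 vertices, 20 edges, 15 triangles, 5 3-simplices.
rank ∂_0 = 0, rank ∂_1 = 8 ⇒ b_0 = 10 − 0 − 8 = 2; all invariant factors of ∂_1 are 1 so no torsion. So H_0 = Z^2.
rank ∂_1 = 8, rank ∂_2 = 11 ⇒ b_1 = 20 − 8 − 11 = 1; all invariant factors of ∂_2 are 1 so no torsion. So H_1 = Z.
rank ∂_2 = 11, rank ∂_3 = 4 ⇒ b_2 = 15 − 11 − 4 = 0; all invariant factors of ∂_3 are 1 so no torsion. So H_2 = 0.
rank ∂_3 = 4, rank ∂_4 = 0 ⇒ b_3 = 5 − 4 − 0 = 1. So H_3 = Z.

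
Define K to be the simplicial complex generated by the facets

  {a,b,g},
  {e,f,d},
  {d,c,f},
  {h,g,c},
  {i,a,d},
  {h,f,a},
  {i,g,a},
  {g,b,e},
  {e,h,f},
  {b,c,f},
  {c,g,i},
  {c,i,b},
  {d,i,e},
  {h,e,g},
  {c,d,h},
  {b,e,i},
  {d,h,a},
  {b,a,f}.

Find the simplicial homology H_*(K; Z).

We work with the vertex ordering a < b < c < d < e < f < g < h < i. The simplices of K, each written with vertices in increasing order, are:

  0-simplices (9): a, b, c, d, e, f, g, h, i
  1-simplices (27): ab, ad, af, ag, ah, ai, bc, be, bf, bg, bi, cd, cf, cg, ch, ci, de, df, dh, di, ef, eg, eh, ei, fh, gh, gi
  2-simplices (18): abf, abg, adh, adi, afh, agi, bcf, bci, beg, bei, cdf, cdh, cgh, cgi, def, dei, efh, egh

Hence C_0 ≅ Z^9, C_1 ≅ Z^27, C_2 ≅ Z^18.

Boundary ∂_1: C_1 → C_0 sends each edge [p,q] (with p < q) to q − p. For instance
  ∂cg = g − c.
This gives a 9×27 integer matrix of rank 8; reducing to Smith normal form yields diagonal entries (1,1,1,1,1,1,1,1).

The boundary map ∂_2: C_2 → C_1 acts by ∂[p,q,r] = [q,r] − [p,r] + [p,q]. For instance
  ∂def = ef − df + de,
  ∂adh = dh − ah + ad.
The 27×18 boundary matrix has rank 18 and Smith normal form diag(1,1,1,1,1,1,1,1,1,1,1,1,1,1,1,1,1,2).

Computing H_k = (kernel of ∂_k) / (image of ∂_{k+1}):

  H_0: rank C_0 − rank ∂_1 = 9 − 8 = 1, and the invariant factors of ∂_1 are all 1, so H_0 ≅ Z.
  H_1: rank ker ∂_1 − rank ∂_2 = (27 − 8) − 18 = 1, and ∂_2 has invariant factor 2 > 1, so H_1 ≅ Z ⊕ Z/2Z.
  H_2: rank ker ∂_2 − rank ∂_3 = (18 − 18) − 0 = 0, and there is no ∂_3, so H_2 ≅ 0.

As a check, the Euler characteristic is 9 − 27 + 18 = 0, which agrees with 1 − 1 + 0 = 0.

H_0 ≅ Z,  H_1 ≅ Z ⊕ Z/2Z,  H_2 = 0.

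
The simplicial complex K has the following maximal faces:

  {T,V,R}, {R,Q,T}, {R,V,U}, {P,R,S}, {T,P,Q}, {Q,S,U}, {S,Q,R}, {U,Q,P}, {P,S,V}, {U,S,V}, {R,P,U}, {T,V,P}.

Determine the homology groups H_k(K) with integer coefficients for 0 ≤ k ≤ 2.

We work with the vertex ordering P < Q < R < S < T < U < V. The simplices of K, each written with vertices in increasing order, are:

  0-simplices (7): P, Q, R, S, T, U, V
  1-simplices (18): PQ, PR, PS, PT, PU, PV, QR, QS, QT, QU, RS, RT, RU, RV, SU, SV, TV, UV
  2-simplices (12): PQT, PQU, PRS, PRU, PSV, PTV, QRS, QRT, QSU, RTV, RUV, SUV

Hence C_0 ≅ Z^7, C_1 ≅ Z^18, C_2 ≅ Z^12.

The boundary map ∂_1: C_1 → C_0 is given by ∂[p,q] = [q] − [p].
The resulting 7×18 matrix has rank 6, and its Smith normal form has invariant factors (1,1,1,1,1,1).

∂_2: C_2 → C_1 sends each 2-simplex [p,q,r] to [q,r] − [p,r] + [p,q]. For instance
  ∂PQT = QT − PT + PQ,
  ∂SUV = UV − SV + SU.
The 18×12 boundary matrix has rank 12 and Smith normal form diag(1,1,1,1,1,1,1,1,1,1,1,2).

From H_k ≅ ker(∂_k) / im(∂_{k+1}) we obtain:

  H_0: rank C_0 − rank ∂_1 = 7 − 6 = 1, and the invariant factors of ∂_1 are all 1, so H_0 = Z.
  H_1: rank ker ∂_1 − rank ∂_2 = (18 − 6) − 12 = 0, and ∂_2 has invariant factor 2 > 1, so H_1 = Z/2.
  H_2: rank ker ∂_2 − rank ∂_3 = (12 − 12) − 0 = 0, and there is no ∂_3, so H_2 = 0.

As a check, the Euler characteristic is 7 − 18 + 12 = 1, which agrees with 1 − 0 + 0 = 1.

H_0 = Z,  H_1 = Z/2,  H_2 = 0.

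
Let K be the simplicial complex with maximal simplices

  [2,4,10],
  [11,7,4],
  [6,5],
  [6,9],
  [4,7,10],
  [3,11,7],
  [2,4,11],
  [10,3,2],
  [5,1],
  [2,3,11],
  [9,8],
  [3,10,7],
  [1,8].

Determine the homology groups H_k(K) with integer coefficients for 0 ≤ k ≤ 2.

K has 11 vertices, 17 edges, 8 triangles.
rank ∂_0 = 0, rank ∂_1 = 9 ⇒ b_0 = 11 − 0 − 9 = 2; all invariant factors of ∂_1 are 1 so no torsion. So H_0 ≅ Z^2.
rank ∂_1 = 9, rank ∂_2 = 7 ⇒ b_1 = 17 − 9 − 7 = 1; all invariant factors of ∂_2 are 1 so no torsion. So H_1 ≅ Z.
rank ∂_2 = 7, rank ∂_3 = 0 ⇒ b_2 = 8 − 7 − 0 = 1. So H_2 ≅ Z.

H_0 = Z^2,  H_1 = Z,  H_2 = Z.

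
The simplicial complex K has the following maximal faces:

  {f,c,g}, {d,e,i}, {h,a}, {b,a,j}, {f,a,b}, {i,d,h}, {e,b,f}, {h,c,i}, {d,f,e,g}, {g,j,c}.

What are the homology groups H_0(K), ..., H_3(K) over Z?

Order the vertices as a < b < c < d < e < f < g < h < i < j. Listing each simplex with vertices in this order, K has dimension 3 with simplices:

  0-simplices (10): a, b, c, d, e, f, g, h, i, j
  1-simplices (23): ab, af, ah, aj, be, bf, bj, cf, cg, ch, ci, cj, de, df, dg, dh, di, ef, eg, ei, fg, gj, hi
  2-simplices (12): abf, abj, bef, cfg, cgj, chi, def, deg, dei, dfg, dhi, efg
  3-simplices (1): defg

so the chain groups are C_0 ≅ Z^10, C_1 ≅ Z^23, C_2 ≅ Z^12, C_3 ≅ Z^1.

The boundary map ∂_1: C_1 → C_0 is given by ∂[p,q] = [q] − [p].
The resulting 10×23 matrix has rank 9, and its Smith normal form has invariant factors (1,1,1,1,1,1,1,1,1).

Boundary ∂_2: C_2 → C_1 acts by ∂[p,q,r] = [q,r] − [p,r] + [p,q]. For instance
  ∂dhi = hi − di + dh,
  ∂dei = ei − di + de.
As a 23×12 matrix over Z this has rank 11, with invariant factors (1,1,1,1,1,1,1,1,1,1,1).

The boundary map ∂_3: C_3 → C_2 sends each 3-simplex σ to the alternating sum Σ_i (−1)^i (σ with its i-th vertex removed). For instance
  ∂defg = efg − dfg + deg − def.
The resulting 12×1 matrix has rank 1, and its Smith normal form has invariant factors (1).

From H_k ≅ ker(∂_k) / im(∂_{k+1}) we obtain:

  H_0: rank C_0 − rank ∂_1 = 10 − 9 = 1, and the invariant factors of ∂_1 are all 1, so H_0 = Z.
  H_1: rank ker ∂_1 − rank ∂_2 = (23 − 9) − 11 = 3, and the invariant factors of ∂_2 are all 1, so H_1 = Z^3.
  H_2: rank ker ∂_2 − rank ∂_3 = (12 − 11) − 1 = 0, and the invariant factors of ∂_3 are all 1, so H_2 = 0.
  H_3: rank ker ∂_3 − rank ∂_4 = (1 − 1) − 0 = 0, and there is no ∂_4, so H_3 = 0.

As a check, the Euler characteristic is 10 − 23 + 12 − 1 = -2, which agrees with 1 − 3 + 0 − 0 = -2.

H_0 = Z,  H_1 = Z^3,  H_2 = 0,  H_3 = 0.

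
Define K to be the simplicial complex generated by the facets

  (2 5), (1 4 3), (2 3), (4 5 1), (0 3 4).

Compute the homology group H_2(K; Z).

K has 6 vertices, 9 edges, 3 triangles.
rank ∂_2 = 3, rank ∂_3 = 0 ⇒ b_2 = 3 − 3 − 0 = 0. So H_2 ≅ 0.

H_2 ≅ 0.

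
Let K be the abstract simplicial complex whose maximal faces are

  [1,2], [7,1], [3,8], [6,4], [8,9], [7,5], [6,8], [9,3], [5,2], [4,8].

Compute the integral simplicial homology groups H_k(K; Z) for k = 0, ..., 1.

We work with the vertex ordering 1 < 2 < 3 < 4 < 5 < 6 < 7 < 8 < 9. The simplices of K, each written with vertices in increasing order, are:

  0-simplices (9): [1], [2], [3], [4], [5], [6], [7], [8], [9]
  1-simplices (10): [1,2], [1,7], [2,5], [3,8], [3,9], [4,6], [4,8], [5,7], [6,8], [8,9]

giving chain groups C_0 ≅ Z^9, C_1 ≅ Z^10.

The boundary map ∂_1: C_1 → C_0 sends each edge [p,q] (with p < q) to q − p. For instance
  ∂[8,9] = [9] − [8].
This gives a 9×10 integer matrix of rank 7; reducing to Smith normal form yields diagonal entries (1,1,1,1,1,1,1).

From H_k ≅ ker(∂_k) / im(∂_{k+1}) we obtain:

  H_0: rank C_0 − rank ∂_1 = 9 − 7 = 2, and the invariant factors of ∂_1 are all 1, so H_0 = Z^2.
  H_1: rank ker ∂_1 − rank ∂_2 = (10 − 7) − 0 = 3, and there is no ∂_2, so H_1 = Z^3.

H_0 = Z^2,  H_1 = Z^3.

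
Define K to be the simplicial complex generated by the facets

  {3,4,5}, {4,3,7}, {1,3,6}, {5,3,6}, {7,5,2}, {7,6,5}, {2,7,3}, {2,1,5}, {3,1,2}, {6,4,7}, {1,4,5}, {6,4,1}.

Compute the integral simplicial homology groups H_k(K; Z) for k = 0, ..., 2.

Take the total order 1 < 2 < 3 < 4 < 5 < 6 < 7 on the vertex set. Then K (dimension 2) consists of the simplices:

  0-simplices (7): [1], [2], [3], [4], [5], [6], [7]
  1-simplices (18): [1,2], [1,3], [1,4], [1,5], [1,6], [2,3], [2,5], [2,7], [3,4], [3,5], [3,6], [3,7], [4,5], [4,6], [4,7], [5,6], [5,7], [6,7]
  2-simplices (12): [1,2,3], [1,2,5], [1,3,6], [1,4,5], [1,4,6], [2,3,7], [2,5,7], [3,4,5], [3,4,7], [3,5,6], [4,6,7], [5,6,7]

so the chain groups are C_0 ≅ Z^7, C_1 ≅ Z^18, C_2 ≅ Z^12.

Boundary ∂_1: C_1 → C_0 sends each edge [p,q] (with p < q) to q − p. For instance
  ∂[2,3] = [3] − [2].
As a 7×18 matrix over Z this has rank 6, with invariant factors (1,1,1,1,1,1).

The boundary map ∂_2: C_2 → C_1 maps a triangle to the signed sum of its edges. For instance
  ∂[1,2,5] = [2,5] − [1,5] + [1,2],
  ∂[4,6,7] = [6,7] − [4,7] + [4,6].
The resulting 18×12 matrix has rank 12, and its Smith normal form has invariant factors (1,1,1,1,1,1,1,1,1,1,1,2).

Now H_k = ker ∂_k / im ∂_{k+1}, so:

  H_0: rank C_0 − rank ∂_1 = 7 − 6 = 1, and the invariant factors of ∂_1 are all 1, so H_0 = Z.
  H_1: rank ker ∂_1 − rank ∂_2 = (18 − 6) − 12 = 0, and ∂_2 has invariant factor 2 > 1, so H_1 = Z/2.
  H_2: rank ker ∂_2 − rank ∂_3 = (12 − 12) − 0 = 0, and there is no ∂_3, so H_2 = 0.

As a check, the Euler characteristic is 7 − 18 + 12 = 1, which agrees with 1 − 0 + 0 = 1.

H_0 = Z,  H_1 = Z/2,  H_2 = 0.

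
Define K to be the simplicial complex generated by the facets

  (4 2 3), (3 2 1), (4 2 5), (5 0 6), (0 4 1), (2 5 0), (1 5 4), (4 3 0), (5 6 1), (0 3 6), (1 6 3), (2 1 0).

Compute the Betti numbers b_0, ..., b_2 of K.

Fix the vertex order 0 < 1 < 2 < 3 < 4 < 5 < 6 and write every simplex with vertices in increasing order. Then dim K = 2 and the simplices of K are:

  0-simplices (7): [0], [1], [2], [3], [4], [5], [6]
  1-simplices (18): [0,1], [0,2], [0,3], [0,4], [0,5], [0,6], [1,2], [1,3], [1,4], [1,5], [1,6], [2,3], [2,4], [2,5], [3,4], [3,6], [4,5], [5,6]
  2-simplices (12): [0,1,2], [0,1,4], [0,2,5], [0,3,4], [0,3,6], [0,5,6], [1,2,3], [1,3,6], [1,4,5], [1,5,6], [2,3,4], [2,4,5]

Hence C_0 ≅ Z^7, C_1 ≅ Z^18, C_2 ≅ Z^12.

The boundary map ∂_1: C_1 → C_0 sends each edge [p,q] (with p < q) to q − p.
The 7×18 boundary matrix has rank 6 and Smith normal form diag(1,1,1,1,1,1).

∂_2: C_2 → C_1 maps a triangle to the signed sum of its edges. For instance
  ∂[0,3,4] = [3,4] − [0,4] + [0,3],
  ∂[0,2,5] = [2,5] − [0,5] + [0,2].
The 18×12 boundary matrix has rank 12 and Smith normal form diag(1,1,1,1,1,1,1,1,1,1,1,2).

Computing H_k = (kernel of ∂_k) / (image of ∂_{k+1}):

  H_0: rank C_0 − rank ∂_1 = 7 − 6 = 1, and the invariant factors of ∂_1 are all 1, so H_0 = Z.
  H_1: rank ker ∂_1 − rank ∂_2 = (18 − 6) − 12 = 0, and ∂_2 has invariant factor 2 > 1, so H_1 = Z/2.
  H_2: rank ker ∂_2 − rank ∂_3 = (12 − 12) − 0 = 0, and there is no ∂_3, so H_2 = 0.

As a check, the Euler characteristic is 7 − 18 + 12 = 1, which agrees with 1 − 0 + 0 = 1.
(K is a triangulation of the real projective plane RP^2.)

Hence the Betti numbers are b_0 = 1, b_1 = 0, b_2 = 0.

b_0 = 1, b_1 = 0, b_2 = 0.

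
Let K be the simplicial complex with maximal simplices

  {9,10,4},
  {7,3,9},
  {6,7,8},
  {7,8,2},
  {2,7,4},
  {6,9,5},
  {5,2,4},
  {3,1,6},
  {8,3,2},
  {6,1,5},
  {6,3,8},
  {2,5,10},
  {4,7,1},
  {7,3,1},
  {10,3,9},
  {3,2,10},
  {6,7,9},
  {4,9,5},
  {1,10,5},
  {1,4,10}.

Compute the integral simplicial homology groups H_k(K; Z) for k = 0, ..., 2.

We work with the vertex ordering 1 < 2 < 3 < 4 < 5 < 6 < 7 < 8 < 9 < 10. The simplices of K, each written with vertices in increasing order, are:

  0-simplices (10): [1], [2], [3], [4], [5], [6], [7], [8], [9], [10]
  1-simplices (30): (30 of them)
  2-simplices (20): (20 of them)

giving chain groups C_0 ≅ Z^10, C_1 ≅ Z^30, C_2 ≅ Z^20.

The boundary map ∂_1: C_1 → C_0 is given by ∂[p,q] = [q] − [p]. For instance
  ∂[4,10] = [10] − [4].
This gives a 10×30 integer matrix of rank 9; reducing to Smith normal form yields diagonal entries (1,1,1,1,1,1,1,1,1).

The boundary map ∂_2: C_2 → C_1 sends each 2-simplex [p,q,r] to [q,r] − [p,r] + [p,q]. For instance
  ∂[1,4,7] = [4,7] − [1,7] + [1,4],
  ∂[1,5,6] = [5,6] − [1,6] + [1,5].
The resulting 30×20 matrix has rank 20, and its Smith normal form has invariant factors (1,1,1,1,1,1,1,1,1,1,1,1,1,1,1,1,1,1,1,2).

Reading off H_k = ker ∂_k / im ∂_{k+1}:

  H_0: rank C_0 − rank ∂_1 = 10 − 9 = 1, and the invariant factors of ∂_1 are all 1, so H_0 ≅ Z.
  H_1: rank ker ∂_1 − rank ∂_2 = (30 − 9) − 20 = 1, and ∂_2 has invariant factor 2 > 1, so H_1 ≅ Z ⊕ Z/2.
  H_2: rank ker ∂_2 − rank ∂_3 = (20 − 20) − 0 = 0, and there is no ∂_3, so H_2 ≅ 0.

H_0 = Z,  H_1 = Z ⊕ Z/2,  H_2 = 0.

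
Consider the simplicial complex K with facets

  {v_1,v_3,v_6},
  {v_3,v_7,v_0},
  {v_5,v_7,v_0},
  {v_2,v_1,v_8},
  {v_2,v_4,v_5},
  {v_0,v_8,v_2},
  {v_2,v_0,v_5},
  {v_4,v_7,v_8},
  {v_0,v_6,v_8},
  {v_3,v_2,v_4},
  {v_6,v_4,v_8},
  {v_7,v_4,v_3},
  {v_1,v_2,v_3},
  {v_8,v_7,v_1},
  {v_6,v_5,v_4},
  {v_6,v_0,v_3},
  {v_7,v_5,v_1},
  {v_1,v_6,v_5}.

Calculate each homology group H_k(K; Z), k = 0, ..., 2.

H_0 = Z,  H_1 = Z^2,  H_2 = Z.

Take the total order v_0 < v_1 < v_2 < v_3 < v_4 < v_5 < v_6 < v_7 < v_8 on the vertex set. Then K (dimension 2) consists of the simplices:

  0-simplices (9): [v_0], [v_1], [v_2], [v_3], [v_4], [v_5], [v_6], [v_7], [v_8]
  1-simplices (27): (27 of them)
  2-simplices (18): (18 of them)

so the chain groups are C_0 ≅ Z^9, C_1 ≅ Z^27, C_2 ≅ Z^18.

Boundary ∂_1: C_1 → C_0 maps an edge to its endpoints' difference, ∂[p,q] = q − p.
The 9×27 boundary matrix has rank 8 and Smith normal form diag(1,1,1,1,1,1,1,1).

The boundary map ∂_2: C_2 → C_1 acts by ∂[p,q,r] = [q,r] − [p,r] + [p,q]. For instance
  ∂[v_0,v_6,v_8] = [v_6,v_8] − [v_0,v_8] + [v_0,v_6],
  ∂[v_1,v_5,v_7] = [v_5,v_7] − [v_1,v_7] + [v_1,v_5].
This gives a 27×18 integer matrix of rank 17; reducing to Smith normal form yields diagonal entries (1,1,1,1,1,1,1,1,1,1,1,1,1,1,1,1,1).

Now H_k = ker ∂_k / im ∂_{k+1}, so:

  H_0: rank C_0 − rank ∂_1 = 9 − 8 = 1, and the invariant factors of ∂_1 are all 1, so H_0 ≅ Z.
  H_1: rank ker ∂_1 − rank ∂_2 = (27 − 8) − 17 = 2, and the invariant factors of ∂_2 are all 1, so H_1 ≅ Z^2.
  H_2: rank ker ∂_2 − rank ∂_3 = (18 − 17) − 0 = 1, and there is no ∂_3, so H_2 ≅ Z.

(K is a triangulation of the torus T^2.)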